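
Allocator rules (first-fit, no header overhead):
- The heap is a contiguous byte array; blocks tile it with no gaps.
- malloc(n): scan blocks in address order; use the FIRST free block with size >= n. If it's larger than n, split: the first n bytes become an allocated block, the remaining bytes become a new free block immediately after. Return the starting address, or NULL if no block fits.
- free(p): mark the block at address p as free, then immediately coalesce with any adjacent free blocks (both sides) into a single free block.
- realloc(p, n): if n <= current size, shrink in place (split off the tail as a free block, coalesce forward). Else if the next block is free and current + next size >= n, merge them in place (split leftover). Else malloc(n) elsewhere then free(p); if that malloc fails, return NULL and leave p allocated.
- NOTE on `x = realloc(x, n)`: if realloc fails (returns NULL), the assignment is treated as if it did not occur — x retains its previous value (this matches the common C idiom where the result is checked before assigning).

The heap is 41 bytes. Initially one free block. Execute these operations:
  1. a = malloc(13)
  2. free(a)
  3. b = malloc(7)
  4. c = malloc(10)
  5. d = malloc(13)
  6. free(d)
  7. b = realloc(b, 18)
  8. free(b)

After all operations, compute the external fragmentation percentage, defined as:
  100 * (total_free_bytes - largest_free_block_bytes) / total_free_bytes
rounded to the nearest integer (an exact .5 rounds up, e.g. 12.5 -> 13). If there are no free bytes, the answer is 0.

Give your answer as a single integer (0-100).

Op 1: a = malloc(13) -> a = 0; heap: [0-12 ALLOC][13-40 FREE]
Op 2: free(a) -> (freed a); heap: [0-40 FREE]
Op 3: b = malloc(7) -> b = 0; heap: [0-6 ALLOC][7-40 FREE]
Op 4: c = malloc(10) -> c = 7; heap: [0-6 ALLOC][7-16 ALLOC][17-40 FREE]
Op 5: d = malloc(13) -> d = 17; heap: [0-6 ALLOC][7-16 ALLOC][17-29 ALLOC][30-40 FREE]
Op 6: free(d) -> (freed d); heap: [0-6 ALLOC][7-16 ALLOC][17-40 FREE]
Op 7: b = realloc(b, 18) -> b = 17; heap: [0-6 FREE][7-16 ALLOC][17-34 ALLOC][35-40 FREE]
Op 8: free(b) -> (freed b); heap: [0-6 FREE][7-16 ALLOC][17-40 FREE]
Free blocks: [7 24] total_free=31 largest=24 -> 100*(31-24)/31 = 700/31 ≈ 22.581 -> rounds to 23

Answer: 23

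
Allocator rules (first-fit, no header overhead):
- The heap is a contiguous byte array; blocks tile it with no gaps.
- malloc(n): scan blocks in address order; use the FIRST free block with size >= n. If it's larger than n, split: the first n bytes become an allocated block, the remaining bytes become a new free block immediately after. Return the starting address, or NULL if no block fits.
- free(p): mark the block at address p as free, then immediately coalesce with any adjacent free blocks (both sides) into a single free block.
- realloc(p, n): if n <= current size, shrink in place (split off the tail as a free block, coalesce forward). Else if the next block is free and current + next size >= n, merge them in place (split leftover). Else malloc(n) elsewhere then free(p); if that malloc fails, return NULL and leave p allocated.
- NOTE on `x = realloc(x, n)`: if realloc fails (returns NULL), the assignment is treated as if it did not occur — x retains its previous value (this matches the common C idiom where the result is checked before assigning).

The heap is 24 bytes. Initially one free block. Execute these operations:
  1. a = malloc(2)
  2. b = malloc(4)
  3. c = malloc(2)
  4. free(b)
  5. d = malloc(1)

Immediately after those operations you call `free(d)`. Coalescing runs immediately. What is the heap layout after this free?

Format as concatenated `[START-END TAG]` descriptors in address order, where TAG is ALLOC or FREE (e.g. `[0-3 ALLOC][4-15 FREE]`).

Op 1: a = malloc(2) -> a = 0; heap: [0-1 ALLOC][2-23 FREE]
Op 2: b = malloc(4) -> b = 2; heap: [0-1 ALLOC][2-5 ALLOC][6-23 FREE]
Op 3: c = malloc(2) -> c = 6; heap: [0-1 ALLOC][2-5 ALLOC][6-7 ALLOC][8-23 FREE]
Op 4: free(b) -> (freed b); heap: [0-1 ALLOC][2-5 FREE][6-7 ALLOC][8-23 FREE]
Op 5: d = malloc(1) -> d = 2; heap: [0-1 ALLOC][2-2 ALLOC][3-5 FREE][6-7 ALLOC][8-23 FREE]
free(d): d = 2 -> block [2-2 ALLOC]; mark free, coalesce with adjacent free neighbors -> [0-1 ALLOC][2-5 FREE][6-7 ALLOC][8-23 FREE]

Answer: [0-1 ALLOC][2-5 FREE][6-7 ALLOC][8-23 FREE]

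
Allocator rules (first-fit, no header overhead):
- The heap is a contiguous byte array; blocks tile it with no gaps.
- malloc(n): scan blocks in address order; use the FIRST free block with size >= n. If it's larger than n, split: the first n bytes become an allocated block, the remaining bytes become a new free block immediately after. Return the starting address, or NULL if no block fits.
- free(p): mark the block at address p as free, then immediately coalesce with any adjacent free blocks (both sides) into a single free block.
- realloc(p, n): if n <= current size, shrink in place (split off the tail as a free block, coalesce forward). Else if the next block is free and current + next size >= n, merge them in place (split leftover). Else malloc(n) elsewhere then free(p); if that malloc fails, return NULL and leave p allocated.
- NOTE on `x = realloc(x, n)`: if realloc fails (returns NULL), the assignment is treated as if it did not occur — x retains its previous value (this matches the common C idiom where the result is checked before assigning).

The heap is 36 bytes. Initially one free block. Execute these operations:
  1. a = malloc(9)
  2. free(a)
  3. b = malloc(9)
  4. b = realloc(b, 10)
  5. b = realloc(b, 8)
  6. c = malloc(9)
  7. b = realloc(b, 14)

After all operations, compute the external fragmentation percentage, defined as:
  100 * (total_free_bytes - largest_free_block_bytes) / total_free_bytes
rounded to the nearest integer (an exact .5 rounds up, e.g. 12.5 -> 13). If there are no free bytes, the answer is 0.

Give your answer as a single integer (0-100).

Answer: 38

Derivation:
Op 1: a = malloc(9) -> a = 0; heap: [0-8 ALLOC][9-35 FREE]
Op 2: free(a) -> (freed a); heap: [0-35 FREE]
Op 3: b = malloc(9) -> b = 0; heap: [0-8 ALLOC][9-35 FREE]
Op 4: b = realloc(b, 10) -> b = 0; heap: [0-9 ALLOC][10-35 FREE]
Op 5: b = realloc(b, 8) -> b = 0; heap: [0-7 ALLOC][8-35 FREE]
Op 6: c = malloc(9) -> c = 8; heap: [0-7 ALLOC][8-16 ALLOC][17-35 FREE]
Op 7: b = realloc(b, 14) -> b = 17; heap: [0-7 FREE][8-16 ALLOC][17-30 ALLOC][31-35 FREE]
Free blocks: [8 5] total_free=13 largest=8 -> 100*(13-8)/13 = 500/13 ≈ 38.462 -> rounds to 38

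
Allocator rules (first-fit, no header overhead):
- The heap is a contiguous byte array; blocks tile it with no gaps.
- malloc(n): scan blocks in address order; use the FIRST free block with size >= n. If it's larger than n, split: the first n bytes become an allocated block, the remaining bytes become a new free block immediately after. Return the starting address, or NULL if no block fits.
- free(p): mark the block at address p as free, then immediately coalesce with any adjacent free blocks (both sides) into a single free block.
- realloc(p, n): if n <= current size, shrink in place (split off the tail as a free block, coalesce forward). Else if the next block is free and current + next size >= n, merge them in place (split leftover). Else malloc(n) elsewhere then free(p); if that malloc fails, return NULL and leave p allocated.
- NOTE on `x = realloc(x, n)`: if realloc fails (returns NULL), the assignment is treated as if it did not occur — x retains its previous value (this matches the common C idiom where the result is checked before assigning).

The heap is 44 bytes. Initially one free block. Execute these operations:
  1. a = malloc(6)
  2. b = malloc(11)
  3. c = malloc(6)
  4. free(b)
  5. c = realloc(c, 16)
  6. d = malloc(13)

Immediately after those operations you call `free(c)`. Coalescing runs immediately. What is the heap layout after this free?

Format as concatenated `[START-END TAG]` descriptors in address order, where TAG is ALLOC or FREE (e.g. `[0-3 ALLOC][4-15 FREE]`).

Answer: [0-5 ALLOC][6-43 FREE]

Derivation:
Op 1: a = malloc(6) -> a = 0; heap: [0-5 ALLOC][6-43 FREE]
Op 2: b = malloc(11) -> b = 6; heap: [0-5 ALLOC][6-16 ALLOC][17-43 FREE]
Op 3: c = malloc(6) -> c = 17; heap: [0-5 ALLOC][6-16 ALLOC][17-22 ALLOC][23-43 FREE]
Op 4: free(b) -> (freed b); heap: [0-5 ALLOC][6-16 FREE][17-22 ALLOC][23-43 FREE]
Op 5: c = realloc(c, 16) -> c = 17; heap: [0-5 ALLOC][6-16 FREE][17-32 ALLOC][33-43 FREE]
Op 6: d = malloc(13) -> d = NULL; heap: [0-5 ALLOC][6-16 FREE][17-32 ALLOC][33-43 FREE]
free(c): c = 17 -> block [17-32 ALLOC]; mark free, coalesce with adjacent free neighbors -> [0-5 ALLOC][6-43 FREE]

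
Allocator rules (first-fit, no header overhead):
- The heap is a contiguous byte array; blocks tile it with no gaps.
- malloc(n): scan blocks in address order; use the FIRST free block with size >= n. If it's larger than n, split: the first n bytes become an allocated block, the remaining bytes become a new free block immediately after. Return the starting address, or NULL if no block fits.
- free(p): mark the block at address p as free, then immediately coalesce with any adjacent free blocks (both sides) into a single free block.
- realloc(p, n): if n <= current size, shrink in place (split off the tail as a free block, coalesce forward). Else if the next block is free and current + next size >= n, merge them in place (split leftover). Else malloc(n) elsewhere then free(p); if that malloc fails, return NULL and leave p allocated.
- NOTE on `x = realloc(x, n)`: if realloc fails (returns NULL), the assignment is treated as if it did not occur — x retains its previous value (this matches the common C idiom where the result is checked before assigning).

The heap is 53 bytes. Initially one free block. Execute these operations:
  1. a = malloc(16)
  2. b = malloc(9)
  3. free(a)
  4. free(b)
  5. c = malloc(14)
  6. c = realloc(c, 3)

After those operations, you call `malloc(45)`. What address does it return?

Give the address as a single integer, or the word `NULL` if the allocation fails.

Op 1: a = malloc(16) -> a = 0; heap: [0-15 ALLOC][16-52 FREE]
Op 2: b = malloc(9) -> b = 16; heap: [0-15 ALLOC][16-24 ALLOC][25-52 FREE]
Op 3: free(a) -> (freed a); heap: [0-15 FREE][16-24 ALLOC][25-52 FREE]
Op 4: free(b) -> (freed b); heap: [0-52 FREE]
Op 5: c = malloc(14) -> c = 0; heap: [0-13 ALLOC][14-52 FREE]
Op 6: c = realloc(c, 3) -> c = 0; heap: [0-2 ALLOC][3-52 FREE]
malloc(45): first-fit scan over [0-2 ALLOC][3-52 FREE] -> 3

Answer: 3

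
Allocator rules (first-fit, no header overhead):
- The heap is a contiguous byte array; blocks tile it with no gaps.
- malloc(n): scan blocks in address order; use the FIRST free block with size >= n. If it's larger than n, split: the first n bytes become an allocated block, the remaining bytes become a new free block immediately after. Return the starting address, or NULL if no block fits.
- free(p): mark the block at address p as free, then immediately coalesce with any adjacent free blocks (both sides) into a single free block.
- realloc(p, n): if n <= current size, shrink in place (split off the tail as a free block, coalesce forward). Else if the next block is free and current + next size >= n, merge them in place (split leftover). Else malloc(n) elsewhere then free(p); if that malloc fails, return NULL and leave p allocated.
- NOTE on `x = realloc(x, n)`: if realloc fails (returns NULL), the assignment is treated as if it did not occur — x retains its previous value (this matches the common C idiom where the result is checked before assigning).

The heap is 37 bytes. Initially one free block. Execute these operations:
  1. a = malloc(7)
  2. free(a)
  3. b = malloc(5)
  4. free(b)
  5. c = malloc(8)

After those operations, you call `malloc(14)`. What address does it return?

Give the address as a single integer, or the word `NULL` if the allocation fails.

Op 1: a = malloc(7) -> a = 0; heap: [0-6 ALLOC][7-36 FREE]
Op 2: free(a) -> (freed a); heap: [0-36 FREE]
Op 3: b = malloc(5) -> b = 0; heap: [0-4 ALLOC][5-36 FREE]
Op 4: free(b) -> (freed b); heap: [0-36 FREE]
Op 5: c = malloc(8) -> c = 0; heap: [0-7 ALLOC][8-36 FREE]
malloc(14): first-fit scan over [0-7 ALLOC][8-36 FREE] -> 8

Answer: 8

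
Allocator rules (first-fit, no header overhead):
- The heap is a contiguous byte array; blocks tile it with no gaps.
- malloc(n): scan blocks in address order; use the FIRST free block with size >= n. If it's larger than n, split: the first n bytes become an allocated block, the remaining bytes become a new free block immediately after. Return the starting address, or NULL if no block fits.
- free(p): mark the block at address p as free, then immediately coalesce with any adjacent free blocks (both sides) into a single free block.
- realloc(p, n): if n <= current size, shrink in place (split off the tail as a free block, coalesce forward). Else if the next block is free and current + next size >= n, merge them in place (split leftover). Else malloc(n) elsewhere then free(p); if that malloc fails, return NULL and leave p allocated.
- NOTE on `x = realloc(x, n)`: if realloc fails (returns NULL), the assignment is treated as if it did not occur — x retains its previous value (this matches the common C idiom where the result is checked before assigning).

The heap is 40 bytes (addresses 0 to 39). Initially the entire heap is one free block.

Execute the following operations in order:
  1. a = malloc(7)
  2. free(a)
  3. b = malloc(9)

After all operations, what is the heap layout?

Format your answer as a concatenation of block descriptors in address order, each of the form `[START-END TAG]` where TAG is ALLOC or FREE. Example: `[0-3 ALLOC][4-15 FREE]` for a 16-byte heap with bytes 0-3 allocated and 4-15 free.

Op 1: a = malloc(7) -> a = 0; heap: [0-6 ALLOC][7-39 FREE]
Op 2: free(a) -> (freed a); heap: [0-39 FREE]
Op 3: b = malloc(9) -> b = 0; heap: [0-8 ALLOC][9-39 FREE]

Answer: [0-8 ALLOC][9-39 FREE]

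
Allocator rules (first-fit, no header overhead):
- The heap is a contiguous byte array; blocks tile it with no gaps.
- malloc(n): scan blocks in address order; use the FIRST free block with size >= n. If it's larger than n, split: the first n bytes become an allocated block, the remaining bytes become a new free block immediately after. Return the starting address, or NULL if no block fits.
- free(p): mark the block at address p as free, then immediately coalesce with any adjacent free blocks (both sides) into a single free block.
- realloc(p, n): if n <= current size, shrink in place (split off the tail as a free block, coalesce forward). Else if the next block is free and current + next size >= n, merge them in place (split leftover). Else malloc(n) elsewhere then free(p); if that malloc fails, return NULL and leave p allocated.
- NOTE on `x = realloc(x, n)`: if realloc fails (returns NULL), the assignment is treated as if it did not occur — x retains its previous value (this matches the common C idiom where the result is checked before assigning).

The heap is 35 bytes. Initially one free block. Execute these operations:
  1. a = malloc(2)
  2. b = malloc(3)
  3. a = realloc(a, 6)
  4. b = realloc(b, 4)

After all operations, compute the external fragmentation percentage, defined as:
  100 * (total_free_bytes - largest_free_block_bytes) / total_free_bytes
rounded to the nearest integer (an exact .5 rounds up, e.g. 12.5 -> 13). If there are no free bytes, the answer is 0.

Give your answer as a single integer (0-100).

Op 1: a = malloc(2) -> a = 0; heap: [0-1 ALLOC][2-34 FREE]
Op 2: b = malloc(3) -> b = 2; heap: [0-1 ALLOC][2-4 ALLOC][5-34 FREE]
Op 3: a = realloc(a, 6) -> a = 5; heap: [0-1 FREE][2-4 ALLOC][5-10 ALLOC][11-34 FREE]
Op 4: b = realloc(b, 4) -> b = 11; heap: [0-4 FREE][5-10 ALLOC][11-14 ALLOC][15-34 FREE]
Free blocks: [5 20] total_free=25 largest=20 -> 100*(25-20)/25 = 500/25 = 20

Answer: 20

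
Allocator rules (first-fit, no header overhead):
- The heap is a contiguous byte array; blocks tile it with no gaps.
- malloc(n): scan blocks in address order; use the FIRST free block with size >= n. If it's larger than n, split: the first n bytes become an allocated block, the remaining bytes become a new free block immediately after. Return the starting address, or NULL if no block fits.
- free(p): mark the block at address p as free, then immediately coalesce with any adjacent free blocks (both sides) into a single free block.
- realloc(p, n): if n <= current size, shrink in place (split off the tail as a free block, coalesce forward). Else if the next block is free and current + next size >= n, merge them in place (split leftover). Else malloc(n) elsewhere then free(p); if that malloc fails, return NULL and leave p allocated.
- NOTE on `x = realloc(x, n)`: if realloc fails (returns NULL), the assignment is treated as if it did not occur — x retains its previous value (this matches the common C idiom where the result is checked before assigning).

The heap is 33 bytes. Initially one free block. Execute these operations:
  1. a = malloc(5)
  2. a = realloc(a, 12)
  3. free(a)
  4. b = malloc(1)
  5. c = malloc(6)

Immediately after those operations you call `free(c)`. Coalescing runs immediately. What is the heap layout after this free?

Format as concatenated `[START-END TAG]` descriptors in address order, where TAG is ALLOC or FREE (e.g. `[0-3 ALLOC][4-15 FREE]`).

Op 1: a = malloc(5) -> a = 0; heap: [0-4 ALLOC][5-32 FREE]
Op 2: a = realloc(a, 12) -> a = 0; heap: [0-11 ALLOC][12-32 FREE]
Op 3: free(a) -> (freed a); heap: [0-32 FREE]
Op 4: b = malloc(1) -> b = 0; heap: [0-0 ALLOC][1-32 FREE]
Op 5: c = malloc(6) -> c = 1; heap: [0-0 ALLOC][1-6 ALLOC][7-32 FREE]
free(c): c = 1 -> block [1-6 ALLOC]; mark free, coalesce with adjacent free neighbors -> [0-0 ALLOC][1-32 FREE]

Answer: [0-0 ALLOC][1-32 FREE]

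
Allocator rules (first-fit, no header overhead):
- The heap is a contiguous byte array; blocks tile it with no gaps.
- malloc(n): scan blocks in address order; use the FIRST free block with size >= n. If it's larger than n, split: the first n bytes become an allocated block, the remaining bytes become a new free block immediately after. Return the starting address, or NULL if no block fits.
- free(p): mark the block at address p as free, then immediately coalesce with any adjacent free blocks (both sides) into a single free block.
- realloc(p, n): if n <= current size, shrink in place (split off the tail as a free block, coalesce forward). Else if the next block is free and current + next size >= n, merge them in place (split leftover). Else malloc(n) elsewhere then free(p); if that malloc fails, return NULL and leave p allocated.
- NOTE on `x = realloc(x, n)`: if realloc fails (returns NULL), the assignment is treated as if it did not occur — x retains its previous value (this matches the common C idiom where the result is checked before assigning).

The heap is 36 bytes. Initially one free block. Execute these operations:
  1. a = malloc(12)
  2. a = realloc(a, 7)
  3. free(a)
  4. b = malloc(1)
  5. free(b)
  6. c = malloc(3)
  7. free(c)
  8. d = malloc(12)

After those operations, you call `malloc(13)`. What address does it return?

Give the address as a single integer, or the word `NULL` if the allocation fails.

Op 1: a = malloc(12) -> a = 0; heap: [0-11 ALLOC][12-35 FREE]
Op 2: a = realloc(a, 7) -> a = 0; heap: [0-6 ALLOC][7-35 FREE]
Op 3: free(a) -> (freed a); heap: [0-35 FREE]
Op 4: b = malloc(1) -> b = 0; heap: [0-0 ALLOC][1-35 FREE]
Op 5: free(b) -> (freed b); heap: [0-35 FREE]
Op 6: c = malloc(3) -> c = 0; heap: [0-2 ALLOC][3-35 FREE]
Op 7: free(c) -> (freed c); heap: [0-35 FREE]
Op 8: d = malloc(12) -> d = 0; heap: [0-11 ALLOC][12-35 FREE]
malloc(13): first-fit scan over [0-11 ALLOC][12-35 FREE] -> 12

Answer: 12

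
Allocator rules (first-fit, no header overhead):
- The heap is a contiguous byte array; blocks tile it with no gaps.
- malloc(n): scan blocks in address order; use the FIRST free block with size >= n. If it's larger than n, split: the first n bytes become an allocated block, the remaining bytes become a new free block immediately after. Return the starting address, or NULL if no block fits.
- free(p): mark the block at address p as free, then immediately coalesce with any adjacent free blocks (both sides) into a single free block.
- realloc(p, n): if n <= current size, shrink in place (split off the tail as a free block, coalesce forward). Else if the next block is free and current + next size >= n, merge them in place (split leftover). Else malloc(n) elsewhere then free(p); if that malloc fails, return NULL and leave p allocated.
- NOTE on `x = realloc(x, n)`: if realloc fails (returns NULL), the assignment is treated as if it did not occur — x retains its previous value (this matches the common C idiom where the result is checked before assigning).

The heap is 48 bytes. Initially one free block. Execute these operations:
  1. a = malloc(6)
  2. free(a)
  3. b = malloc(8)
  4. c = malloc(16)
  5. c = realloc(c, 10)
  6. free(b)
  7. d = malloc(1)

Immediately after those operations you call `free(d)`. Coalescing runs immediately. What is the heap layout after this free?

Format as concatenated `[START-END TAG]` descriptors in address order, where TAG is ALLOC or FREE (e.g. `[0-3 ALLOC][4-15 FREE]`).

Op 1: a = malloc(6) -> a = 0; heap: [0-5 ALLOC][6-47 FREE]
Op 2: free(a) -> (freed a); heap: [0-47 FREE]
Op 3: b = malloc(8) -> b = 0; heap: [0-7 ALLOC][8-47 FREE]
Op 4: c = malloc(16) -> c = 8; heap: [0-7 ALLOC][8-23 ALLOC][24-47 FREE]
Op 5: c = realloc(c, 10) -> c = 8; heap: [0-7 ALLOC][8-17 ALLOC][18-47 FREE]
Op 6: free(b) -> (freed b); heap: [0-7 FREE][8-17 ALLOC][18-47 FREE]
Op 7: d = malloc(1) -> d = 0; heap: [0-0 ALLOC][1-7 FREE][8-17 ALLOC][18-47 FREE]
free(d): d = 0 -> block [0-0 ALLOC]; mark free, coalesce with adjacent free neighbors -> [0-7 FREE][8-17 ALLOC][18-47 FREE]

Answer: [0-7 FREE][8-17 ALLOC][18-47 FREE]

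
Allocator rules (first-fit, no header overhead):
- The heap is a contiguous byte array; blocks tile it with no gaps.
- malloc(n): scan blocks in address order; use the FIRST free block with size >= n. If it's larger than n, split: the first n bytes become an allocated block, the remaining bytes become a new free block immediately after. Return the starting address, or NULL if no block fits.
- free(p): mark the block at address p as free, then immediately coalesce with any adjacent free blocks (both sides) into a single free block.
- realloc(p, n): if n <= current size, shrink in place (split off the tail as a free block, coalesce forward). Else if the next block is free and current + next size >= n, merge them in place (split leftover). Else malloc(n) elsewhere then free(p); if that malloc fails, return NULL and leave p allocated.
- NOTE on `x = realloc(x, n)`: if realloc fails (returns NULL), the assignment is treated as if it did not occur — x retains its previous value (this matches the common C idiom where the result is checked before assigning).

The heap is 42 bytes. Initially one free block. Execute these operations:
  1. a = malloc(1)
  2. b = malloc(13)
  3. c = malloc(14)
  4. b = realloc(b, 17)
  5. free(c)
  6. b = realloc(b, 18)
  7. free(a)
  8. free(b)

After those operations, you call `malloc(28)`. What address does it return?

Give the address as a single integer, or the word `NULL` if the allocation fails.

Op 1: a = malloc(1) -> a = 0; heap: [0-0 ALLOC][1-41 FREE]
Op 2: b = malloc(13) -> b = 1; heap: [0-0 ALLOC][1-13 ALLOC][14-41 FREE]
Op 3: c = malloc(14) -> c = 14; heap: [0-0 ALLOC][1-13 ALLOC][14-27 ALLOC][28-41 FREE]
Op 4: b = realloc(b, 17) -> NULL (b unchanged); heap: [0-0 ALLOC][1-13 ALLOC][14-27 ALLOC][28-41 FREE]
Op 5: free(c) -> (freed c); heap: [0-0 ALLOC][1-13 ALLOC][14-41 FREE]
Op 6: b = realloc(b, 18) -> b = 1; heap: [0-0 ALLOC][1-18 ALLOC][19-41 FREE]
Op 7: free(a) -> (freed a); heap: [0-0 FREE][1-18 ALLOC][19-41 FREE]
Op 8: free(b) -> (freed b); heap: [0-41 FREE]
malloc(28): first-fit scan over [0-41 FREE] -> 0

Answer: 0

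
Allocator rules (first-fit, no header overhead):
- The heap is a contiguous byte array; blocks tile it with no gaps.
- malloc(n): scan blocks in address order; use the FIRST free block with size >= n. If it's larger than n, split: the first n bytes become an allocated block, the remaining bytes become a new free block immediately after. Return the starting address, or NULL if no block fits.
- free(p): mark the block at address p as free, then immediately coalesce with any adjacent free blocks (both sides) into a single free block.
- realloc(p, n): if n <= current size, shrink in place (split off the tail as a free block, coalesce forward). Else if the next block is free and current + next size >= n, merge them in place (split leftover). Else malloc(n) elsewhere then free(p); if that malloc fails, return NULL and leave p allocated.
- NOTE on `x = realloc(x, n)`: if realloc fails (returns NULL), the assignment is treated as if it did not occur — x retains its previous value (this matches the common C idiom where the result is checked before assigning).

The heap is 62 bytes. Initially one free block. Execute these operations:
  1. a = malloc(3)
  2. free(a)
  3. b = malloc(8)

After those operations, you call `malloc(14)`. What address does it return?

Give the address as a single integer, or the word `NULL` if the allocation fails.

Op 1: a = malloc(3) -> a = 0; heap: [0-2 ALLOC][3-61 FREE]
Op 2: free(a) -> (freed a); heap: [0-61 FREE]
Op 3: b = malloc(8) -> b = 0; heap: [0-7 ALLOC][8-61 FREE]
malloc(14): first-fit scan over [0-7 ALLOC][8-61 FREE] -> 8

Answer: 8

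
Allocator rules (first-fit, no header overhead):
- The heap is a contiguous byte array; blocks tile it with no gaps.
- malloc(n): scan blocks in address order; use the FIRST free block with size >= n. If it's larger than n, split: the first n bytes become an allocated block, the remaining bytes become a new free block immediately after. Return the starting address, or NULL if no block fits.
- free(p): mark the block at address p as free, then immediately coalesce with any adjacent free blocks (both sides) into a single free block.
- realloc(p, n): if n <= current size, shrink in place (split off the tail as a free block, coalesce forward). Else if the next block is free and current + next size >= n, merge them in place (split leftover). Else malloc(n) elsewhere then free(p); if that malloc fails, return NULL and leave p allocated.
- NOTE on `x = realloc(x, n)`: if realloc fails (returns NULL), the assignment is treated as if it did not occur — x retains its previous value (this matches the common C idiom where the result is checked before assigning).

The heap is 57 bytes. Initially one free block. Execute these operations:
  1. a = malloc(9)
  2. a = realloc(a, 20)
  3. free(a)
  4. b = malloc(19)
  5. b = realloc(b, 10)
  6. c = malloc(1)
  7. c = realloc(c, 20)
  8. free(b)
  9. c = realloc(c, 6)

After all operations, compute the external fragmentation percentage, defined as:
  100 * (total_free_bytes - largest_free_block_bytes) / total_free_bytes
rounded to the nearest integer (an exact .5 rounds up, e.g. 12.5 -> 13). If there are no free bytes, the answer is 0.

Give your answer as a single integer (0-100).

Answer: 20

Derivation:
Op 1: a = malloc(9) -> a = 0; heap: [0-8 ALLOC][9-56 FREE]
Op 2: a = realloc(a, 20) -> a = 0; heap: [0-19 ALLOC][20-56 FREE]
Op 3: free(a) -> (freed a); heap: [0-56 FREE]
Op 4: b = malloc(19) -> b = 0; heap: [0-18 ALLOC][19-56 FREE]
Op 5: b = realloc(b, 10) -> b = 0; heap: [0-9 ALLOC][10-56 FREE]
Op 6: c = malloc(1) -> c = 10; heap: [0-9 ALLOC][10-10 ALLOC][11-56 FREE]
Op 7: c = realloc(c, 20) -> c = 10; heap: [0-9 ALLOC][10-29 ALLOC][30-56 FREE]
Op 8: free(b) -> (freed b); heap: [0-9 FREE][10-29 ALLOC][30-56 FREE]
Op 9: c = realloc(c, 6) -> c = 10; heap: [0-9 FREE][10-15 ALLOC][16-56 FREE]
Free blocks: [10 41] total_free=51 largest=41 -> 100*(51-41)/51 = 1000/51 ≈ 19.608 -> rounds to 20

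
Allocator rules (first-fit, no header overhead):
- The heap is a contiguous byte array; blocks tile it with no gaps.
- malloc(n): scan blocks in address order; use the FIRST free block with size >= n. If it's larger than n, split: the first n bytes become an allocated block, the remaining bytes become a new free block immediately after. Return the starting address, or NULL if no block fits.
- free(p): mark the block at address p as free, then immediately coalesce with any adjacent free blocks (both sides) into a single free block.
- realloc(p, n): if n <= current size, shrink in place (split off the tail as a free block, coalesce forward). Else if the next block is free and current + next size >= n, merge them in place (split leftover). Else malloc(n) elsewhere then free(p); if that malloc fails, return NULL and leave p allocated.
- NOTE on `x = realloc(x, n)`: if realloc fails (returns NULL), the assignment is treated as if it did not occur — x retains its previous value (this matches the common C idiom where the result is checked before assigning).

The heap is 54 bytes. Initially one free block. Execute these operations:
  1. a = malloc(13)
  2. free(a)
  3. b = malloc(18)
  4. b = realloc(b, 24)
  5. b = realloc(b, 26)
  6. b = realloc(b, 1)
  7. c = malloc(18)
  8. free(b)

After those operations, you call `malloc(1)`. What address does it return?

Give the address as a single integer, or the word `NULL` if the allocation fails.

Answer: 0

Derivation:
Op 1: a = malloc(13) -> a = 0; heap: [0-12 ALLOC][13-53 FREE]
Op 2: free(a) -> (freed a); heap: [0-53 FREE]
Op 3: b = malloc(18) -> b = 0; heap: [0-17 ALLOC][18-53 FREE]
Op 4: b = realloc(b, 24) -> b = 0; heap: [0-23 ALLOC][24-53 FREE]
Op 5: b = realloc(b, 26) -> b = 0; heap: [0-25 ALLOC][26-53 FREE]
Op 6: b = realloc(b, 1) -> b = 0; heap: [0-0 ALLOC][1-53 FREE]
Op 7: c = malloc(18) -> c = 1; heap: [0-0 ALLOC][1-18 ALLOC][19-53 FREE]
Op 8: free(b) -> (freed b); heap: [0-0 FREE][1-18 ALLOC][19-53 FREE]
malloc(1): first-fit scan over [0-0 FREE][1-18 ALLOC][19-53 FREE] -> 0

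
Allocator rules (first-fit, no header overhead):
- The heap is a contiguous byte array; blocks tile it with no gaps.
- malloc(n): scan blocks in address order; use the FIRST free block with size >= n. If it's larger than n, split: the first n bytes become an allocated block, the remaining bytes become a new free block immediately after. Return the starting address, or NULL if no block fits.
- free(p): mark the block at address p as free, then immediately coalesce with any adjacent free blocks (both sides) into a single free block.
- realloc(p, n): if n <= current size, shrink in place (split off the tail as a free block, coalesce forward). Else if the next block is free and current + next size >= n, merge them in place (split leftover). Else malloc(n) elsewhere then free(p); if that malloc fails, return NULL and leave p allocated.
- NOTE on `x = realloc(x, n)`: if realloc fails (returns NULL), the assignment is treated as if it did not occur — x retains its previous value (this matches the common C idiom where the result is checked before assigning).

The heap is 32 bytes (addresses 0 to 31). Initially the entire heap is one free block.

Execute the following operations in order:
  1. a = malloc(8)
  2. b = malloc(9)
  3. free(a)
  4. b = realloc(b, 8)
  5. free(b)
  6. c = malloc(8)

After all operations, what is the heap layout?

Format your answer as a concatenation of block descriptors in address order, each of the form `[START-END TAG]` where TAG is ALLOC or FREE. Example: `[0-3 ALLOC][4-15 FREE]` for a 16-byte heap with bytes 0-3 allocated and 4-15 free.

Op 1: a = malloc(8) -> a = 0; heap: [0-7 ALLOC][8-31 FREE]
Op 2: b = malloc(9) -> b = 8; heap: [0-7 ALLOC][8-16 ALLOC][17-31 FREE]
Op 3: free(a) -> (freed a); heap: [0-7 FREE][8-16 ALLOC][17-31 FREE]
Op 4: b = realloc(b, 8) -> b = 8; heap: [0-7 FREE][8-15 ALLOC][16-31 FREE]
Op 5: free(b) -> (freed b); heap: [0-31 FREE]
Op 6: c = malloc(8) -> c = 0; heap: [0-7 ALLOC][8-31 FREE]

Answer: [0-7 ALLOC][8-31 FREE]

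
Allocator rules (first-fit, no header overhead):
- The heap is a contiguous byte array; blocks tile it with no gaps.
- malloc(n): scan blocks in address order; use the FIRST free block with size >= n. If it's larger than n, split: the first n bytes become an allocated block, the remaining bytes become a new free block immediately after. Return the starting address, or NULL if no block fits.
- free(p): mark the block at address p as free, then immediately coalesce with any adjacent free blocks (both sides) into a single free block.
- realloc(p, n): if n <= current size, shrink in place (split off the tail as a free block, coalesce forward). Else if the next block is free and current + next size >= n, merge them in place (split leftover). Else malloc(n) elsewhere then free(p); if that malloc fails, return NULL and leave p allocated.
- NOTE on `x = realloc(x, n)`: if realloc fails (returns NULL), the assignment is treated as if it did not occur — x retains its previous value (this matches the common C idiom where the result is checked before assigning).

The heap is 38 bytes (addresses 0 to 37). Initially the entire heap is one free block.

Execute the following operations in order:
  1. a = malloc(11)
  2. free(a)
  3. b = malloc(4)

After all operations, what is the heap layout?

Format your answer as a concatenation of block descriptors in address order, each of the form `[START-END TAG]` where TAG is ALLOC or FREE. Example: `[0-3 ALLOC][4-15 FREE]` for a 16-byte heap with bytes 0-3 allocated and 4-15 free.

Answer: [0-3 ALLOC][4-37 FREE]

Derivation:
Op 1: a = malloc(11) -> a = 0; heap: [0-10 ALLOC][11-37 FREE]
Op 2: free(a) -> (freed a); heap: [0-37 FREE]
Op 3: b = malloc(4) -> b = 0; heap: [0-3 ALLOC][4-37 FREE]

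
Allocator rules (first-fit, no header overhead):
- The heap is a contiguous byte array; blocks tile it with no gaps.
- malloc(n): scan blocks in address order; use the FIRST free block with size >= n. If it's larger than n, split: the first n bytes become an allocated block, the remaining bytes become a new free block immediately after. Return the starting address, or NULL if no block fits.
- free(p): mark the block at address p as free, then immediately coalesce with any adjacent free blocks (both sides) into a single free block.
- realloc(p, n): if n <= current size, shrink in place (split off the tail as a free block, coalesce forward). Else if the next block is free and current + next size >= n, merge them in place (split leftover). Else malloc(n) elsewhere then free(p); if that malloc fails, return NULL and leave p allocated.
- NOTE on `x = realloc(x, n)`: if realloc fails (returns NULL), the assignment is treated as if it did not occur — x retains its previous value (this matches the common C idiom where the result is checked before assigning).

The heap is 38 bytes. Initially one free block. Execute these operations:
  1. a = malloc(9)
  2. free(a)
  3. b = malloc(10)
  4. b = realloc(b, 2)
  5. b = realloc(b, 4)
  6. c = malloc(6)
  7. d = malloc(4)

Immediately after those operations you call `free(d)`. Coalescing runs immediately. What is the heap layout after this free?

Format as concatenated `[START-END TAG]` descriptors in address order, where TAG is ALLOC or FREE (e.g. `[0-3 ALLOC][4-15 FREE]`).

Op 1: a = malloc(9) -> a = 0; heap: [0-8 ALLOC][9-37 FREE]
Op 2: free(a) -> (freed a); heap: [0-37 FREE]
Op 3: b = malloc(10) -> b = 0; heap: [0-9 ALLOC][10-37 FREE]
Op 4: b = realloc(b, 2) -> b = 0; heap: [0-1 ALLOC][2-37 FREE]
Op 5: b = realloc(b, 4) -> b = 0; heap: [0-3 ALLOC][4-37 FREE]
Op 6: c = malloc(6) -> c = 4; heap: [0-3 ALLOC][4-9 ALLOC][10-37 FREE]
Op 7: d = malloc(4) -> d = 10; heap: [0-3 ALLOC][4-9 ALLOC][10-13 ALLOC][14-37 FREE]
free(d): d = 10 -> block [10-13 ALLOC]; mark free, coalesce with adjacent free neighbors -> [0-3 ALLOC][4-9 ALLOC][10-37 FREE]

Answer: [0-3 ALLOC][4-9 ALLOC][10-37 FREE]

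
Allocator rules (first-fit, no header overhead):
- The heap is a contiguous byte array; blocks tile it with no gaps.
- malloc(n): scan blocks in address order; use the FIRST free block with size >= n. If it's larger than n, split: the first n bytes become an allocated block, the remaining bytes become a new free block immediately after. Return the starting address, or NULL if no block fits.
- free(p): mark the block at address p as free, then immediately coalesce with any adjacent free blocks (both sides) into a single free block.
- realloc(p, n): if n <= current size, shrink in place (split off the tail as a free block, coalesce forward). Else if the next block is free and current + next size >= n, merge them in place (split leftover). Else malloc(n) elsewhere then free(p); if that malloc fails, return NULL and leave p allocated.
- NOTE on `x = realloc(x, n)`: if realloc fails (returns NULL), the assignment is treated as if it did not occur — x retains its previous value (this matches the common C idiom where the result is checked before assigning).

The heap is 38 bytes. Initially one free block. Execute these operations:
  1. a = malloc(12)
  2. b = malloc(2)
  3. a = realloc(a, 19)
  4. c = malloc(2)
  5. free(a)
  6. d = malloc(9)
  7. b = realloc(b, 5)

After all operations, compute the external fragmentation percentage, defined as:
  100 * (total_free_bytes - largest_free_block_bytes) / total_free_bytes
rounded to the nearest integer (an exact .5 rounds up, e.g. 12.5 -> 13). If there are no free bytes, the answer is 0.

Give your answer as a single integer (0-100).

Answer: 5

Derivation:
Op 1: a = malloc(12) -> a = 0; heap: [0-11 ALLOC][12-37 FREE]
Op 2: b = malloc(2) -> b = 12; heap: [0-11 ALLOC][12-13 ALLOC][14-37 FREE]
Op 3: a = realloc(a, 19) -> a = 14; heap: [0-11 FREE][12-13 ALLOC][14-32 ALLOC][33-37 FREE]
Op 4: c = malloc(2) -> c = 0; heap: [0-1 ALLOC][2-11 FREE][12-13 ALLOC][14-32 ALLOC][33-37 FREE]
Op 5: free(a) -> (freed a); heap: [0-1 ALLOC][2-11 FREE][12-13 ALLOC][14-37 FREE]
Op 6: d = malloc(9) -> d = 2; heap: [0-1 ALLOC][2-10 ALLOC][11-11 FREE][12-13 ALLOC][14-37 FREE]
Op 7: b = realloc(b, 5) -> b = 12; heap: [0-1 ALLOC][2-10 ALLOC][11-11 FREE][12-16 ALLOC][17-37 FREE]
Free blocks: [1 21] total_free=22 largest=21 -> 100*(22-21)/22 = 100/22 ≈ 4.545 -> rounds to 5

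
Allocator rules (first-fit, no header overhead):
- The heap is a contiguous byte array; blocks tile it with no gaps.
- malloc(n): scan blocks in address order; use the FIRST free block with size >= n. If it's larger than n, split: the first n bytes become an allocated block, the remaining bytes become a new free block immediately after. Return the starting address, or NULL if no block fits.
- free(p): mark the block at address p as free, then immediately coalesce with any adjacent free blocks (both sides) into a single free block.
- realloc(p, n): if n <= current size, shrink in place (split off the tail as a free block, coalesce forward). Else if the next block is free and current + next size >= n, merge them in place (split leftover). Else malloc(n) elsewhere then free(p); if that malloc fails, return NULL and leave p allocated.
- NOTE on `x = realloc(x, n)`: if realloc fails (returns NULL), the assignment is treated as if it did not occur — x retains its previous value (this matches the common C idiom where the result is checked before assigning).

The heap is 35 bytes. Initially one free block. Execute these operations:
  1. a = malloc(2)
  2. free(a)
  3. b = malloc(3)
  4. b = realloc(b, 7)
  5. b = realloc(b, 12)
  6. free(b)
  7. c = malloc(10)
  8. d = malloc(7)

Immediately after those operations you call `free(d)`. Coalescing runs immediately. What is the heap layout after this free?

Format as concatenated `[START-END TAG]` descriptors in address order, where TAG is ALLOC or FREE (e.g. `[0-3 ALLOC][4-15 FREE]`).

Op 1: a = malloc(2) -> a = 0; heap: [0-1 ALLOC][2-34 FREE]
Op 2: free(a) -> (freed a); heap: [0-34 FREE]
Op 3: b = malloc(3) -> b = 0; heap: [0-2 ALLOC][3-34 FREE]
Op 4: b = realloc(b, 7) -> b = 0; heap: [0-6 ALLOC][7-34 FREE]
Op 5: b = realloc(b, 12) -> b = 0; heap: [0-11 ALLOC][12-34 FREE]
Op 6: free(b) -> (freed b); heap: [0-34 FREE]
Op 7: c = malloc(10) -> c = 0; heap: [0-9 ALLOC][10-34 FREE]
Op 8: d = malloc(7) -> d = 10; heap: [0-9 ALLOC][10-16 ALLOC][17-34 FREE]
free(d): d = 10 -> block [10-16 ALLOC]; mark free, coalesce with adjacent free neighbors -> [0-9 ALLOC][10-34 FREE]

Answer: [0-9 ALLOC][10-34 FREE]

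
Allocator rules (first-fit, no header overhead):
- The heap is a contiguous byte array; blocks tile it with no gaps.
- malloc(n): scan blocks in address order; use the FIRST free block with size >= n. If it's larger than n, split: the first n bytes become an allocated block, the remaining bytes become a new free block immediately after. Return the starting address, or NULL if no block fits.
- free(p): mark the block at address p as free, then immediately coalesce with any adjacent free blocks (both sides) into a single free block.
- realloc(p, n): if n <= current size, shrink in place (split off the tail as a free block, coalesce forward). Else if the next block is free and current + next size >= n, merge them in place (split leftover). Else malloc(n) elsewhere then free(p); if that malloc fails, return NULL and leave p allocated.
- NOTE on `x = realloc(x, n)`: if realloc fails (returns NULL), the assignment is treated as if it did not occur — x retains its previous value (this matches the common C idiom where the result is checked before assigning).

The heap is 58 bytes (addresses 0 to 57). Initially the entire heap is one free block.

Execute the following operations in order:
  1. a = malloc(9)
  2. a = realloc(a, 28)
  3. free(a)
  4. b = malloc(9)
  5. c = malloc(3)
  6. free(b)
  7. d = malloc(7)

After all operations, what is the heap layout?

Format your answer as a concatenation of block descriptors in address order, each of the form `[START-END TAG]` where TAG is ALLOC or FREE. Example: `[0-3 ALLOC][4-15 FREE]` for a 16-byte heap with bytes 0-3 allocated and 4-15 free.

Op 1: a = malloc(9) -> a = 0; heap: [0-8 ALLOC][9-57 FREE]
Op 2: a = realloc(a, 28) -> a = 0; heap: [0-27 ALLOC][28-57 FREE]
Op 3: free(a) -> (freed a); heap: [0-57 FREE]
Op 4: b = malloc(9) -> b = 0; heap: [0-8 ALLOC][9-57 FREE]
Op 5: c = malloc(3) -> c = 9; heap: [0-8 ALLOC][9-11 ALLOC][12-57 FREE]
Op 6: free(b) -> (freed b); heap: [0-8 FREE][9-11 ALLOC][12-57 FREE]
Op 7: d = malloc(7) -> d = 0; heap: [0-6 ALLOC][7-8 FREE][9-11 ALLOC][12-57 FREE]

Answer: [0-6 ALLOC][7-8 FREE][9-11 ALLOC][12-57 FREE]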